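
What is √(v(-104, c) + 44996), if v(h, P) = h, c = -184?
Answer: 6*√1247 ≈ 211.88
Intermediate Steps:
√(v(-104, c) + 44996) = √(-104 + 44996) = √44892 = 6*√1247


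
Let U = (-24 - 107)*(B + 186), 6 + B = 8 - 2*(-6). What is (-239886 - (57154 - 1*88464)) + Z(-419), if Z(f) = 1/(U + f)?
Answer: -5552084545/26619 ≈ -2.0858e+5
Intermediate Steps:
B = 14 (B = -6 + (8 - 2*(-6)) = -6 + (8 + 12) = -6 + 20 = 14)
U = -26200 (U = (-24 - 107)*(14 + 186) = -131*200 = -26200)
Z(f) = 1/(-26200 + f)
(-239886 - (57154 - 1*88464)) + Z(-419) = (-239886 - (57154 - 1*88464)) + 1/(-26200 - 419) = (-239886 - (57154 - 88464)) + 1/(-26619) = (-239886 - 1*(-31310)) - 1/26619 = (-239886 + 31310) - 1/26619 = -208576 - 1/26619 = -5552084545/26619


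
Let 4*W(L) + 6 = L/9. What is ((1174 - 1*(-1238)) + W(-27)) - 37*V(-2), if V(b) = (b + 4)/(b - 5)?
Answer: 67769/28 ≈ 2420.3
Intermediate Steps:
V(b) = (4 + b)/(-5 + b)
W(L) = -3/2 + L/36 (W(L) = -3/2 + (L/9)/4 = -3/2 + L/36)
((1174 - 1*(-1238)) + W(-27)) - 37*V(-2) = ((1174 - 1*(-1238)) + (-3/2 + (1/36)*(-27))) - 37*(4 - 2)/(-5 - 2) = ((1174 + 1238) + (-3/2 - ¾)) - 37*2/(-7) = (2412 - 9/4) - (-37)*2/7 = 9639/4 - 37*(-2/7) = 9639/4 + 74/7 = 67769/28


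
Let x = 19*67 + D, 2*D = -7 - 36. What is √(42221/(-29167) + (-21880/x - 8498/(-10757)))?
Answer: 3*I*√1243072070687674240952009/785314795757 ≈ 4.2592*I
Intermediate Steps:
D = -43/2 (D = (-7 - 36)/2 = (½)*(-43) = -43/2 ≈ -21.500)
x = 2503/2 (x = 19*67 - 43/2 = 1273 - 43/2 = 2503/2 ≈ 1251.5)
√(42221/(-29167) + (-21880/x - 8498/(-10757))) = √(42221/(-29167) + (-21880/2503/2 - 8498/(-10757))) = √(42221*(-1/29167) + (-21880*2/2503 - 8498*(-1/10757))) = √(-42221/29167 + (-43760/2503 + 8498/10757)) = √(-42221/29167 - 449455826/26924771) = √(-14246068833333/785314795757) = 3*I*√1243072070687674240952009/785314795757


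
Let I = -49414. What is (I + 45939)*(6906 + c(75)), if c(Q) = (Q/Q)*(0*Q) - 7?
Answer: -23974025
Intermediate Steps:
c(Q) = -7 (c(Q) = 1*0 - 7 = 0 - 7 = -7)
(I + 45939)*(6906 + c(75)) = (-49414 + 45939)*(6906 - 7) = -3475*6899 = -23974025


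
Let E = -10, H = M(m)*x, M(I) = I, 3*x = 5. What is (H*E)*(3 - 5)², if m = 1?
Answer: -200/3 ≈ -66.667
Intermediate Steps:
x = 5/3 (x = (⅓)*5 = 5/3 ≈ 1.6667)
H = 5/3 (H = 1*(5/3) = 5/3 ≈ 1.6667)
(H*E)*(3 - 5)² = ((5/3)*(-10))*(3 - 5)² = -50/3*(-2)² = -50/3*4 = -200/3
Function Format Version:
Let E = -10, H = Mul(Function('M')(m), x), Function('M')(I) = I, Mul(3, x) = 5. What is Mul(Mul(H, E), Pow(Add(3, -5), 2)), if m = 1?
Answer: Rational(-200, 3) ≈ -66.667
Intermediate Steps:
x = Rational(5, 3) (x = Mul(Rational(1, 3), 5) = Rational(5, 3) ≈ 1.6667)
H = Rational(5, 3) (H = Mul(1, Rational(5, 3)) = Rational(5, 3) ≈ 1.6667)
Mul(Mul(H, E), Pow(Add(3, -5), 2)) = Mul(Mul(Rational(5, 3), -10), Pow(Add(3, -5), 2)) = Mul(Rational(-50, 3), Pow(-2, 2)) = Mul(Rational(-50, 3), 4) = Rational(-200, 3)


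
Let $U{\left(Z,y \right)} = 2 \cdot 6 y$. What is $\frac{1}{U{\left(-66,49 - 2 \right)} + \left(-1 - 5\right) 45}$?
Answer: $\frac{1}{294} \approx 0.0034014$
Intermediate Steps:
$U{\left(Z,y \right)} = 12 y$
$\frac{1}{U{\left(-66,49 - 2 \right)} + \left(-1 - 5\right) 45} = \frac{1}{12 \left(49 - 2\right) + \left(-1 - 5\right) 45} = \frac{1}{12 \left(49 - 2\right) - 270} = \frac{1}{12 \cdot 47 - 270} = \frac{1}{564 - 270} = \frac{1}{294}$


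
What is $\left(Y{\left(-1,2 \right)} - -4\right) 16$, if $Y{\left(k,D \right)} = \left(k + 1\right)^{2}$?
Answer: $64$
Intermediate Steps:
$Y{\left(k,D \right)} = \left(1 + k\right)^{2}$
$\left(Y{\left(-1,2 \right)} - -4\right) 16 = \left(\left(1 - 1\right)^{2} - -4\right) 16 = \left(0^{2} + 4\right) 16 = \left(0 + 4\right) 16 = 4 \cdot 16 = 64$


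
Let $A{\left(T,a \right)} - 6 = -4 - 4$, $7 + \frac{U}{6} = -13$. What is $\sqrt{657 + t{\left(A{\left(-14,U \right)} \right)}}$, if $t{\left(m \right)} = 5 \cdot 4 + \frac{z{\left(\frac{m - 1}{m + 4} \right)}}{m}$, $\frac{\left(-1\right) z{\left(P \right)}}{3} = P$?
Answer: $\frac{\sqrt{2699}}{2} \approx 25.976$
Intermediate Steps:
$z{\left(P \right)} = - 3 P$
$U = -120$ ($U = -42 + 6 \left(-13\right) = -42 - 78 = -120$)
$A{\left(T,a \right)} = -2$ ($A{\left(T,a \right)} = 6 - 8 = -2$)
$t{\left(m \right)} = 20 - \frac{3 \left(-1 + m\right)}{m \left(4 + m\right)}$ ($t{\left(m \right)} = 5 \cdot 4 + \frac{\left(-3\right) \frac{m - 1}{m + 4}}{m} = 20 + \frac{\left(-3\right) \frac{-1 + m}{4 + m}}{m} = 20 + \frac{\left(-3\right) \frac{1}{4 + m} \left(-1 + m\right)}{m} = 20 - \frac{3 \left(-1 + m\right)}{m \left(4 + m\right)}$)
$\sqrt{657 + t{\left(A{\left(-14,U \right)} \right)}} = \sqrt{657 + \frac{3 + 20 \left(-2\right)^{2} + 77 \left(-2\right)}{\left(-2\right) \left(4 - 2\right)}} = \sqrt{657 - \frac{3 + 20 \cdot 4 - 154}{2 \cdot 2}} = \sqrt{657 - \frac{3 + 80 - 154}{4}} = \sqrt{657 - \frac{1}{4} \left(-71\right)} = \sqrt{657 + \frac{71}{4}} = \sqrt{\frac{2699}{4}} = \frac{\sqrt{2699}}{2}$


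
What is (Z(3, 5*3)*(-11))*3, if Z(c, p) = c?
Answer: -99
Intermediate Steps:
(Z(3, 5*3)*(-11))*3 = (3*(-11))*3 = -33*3 = -99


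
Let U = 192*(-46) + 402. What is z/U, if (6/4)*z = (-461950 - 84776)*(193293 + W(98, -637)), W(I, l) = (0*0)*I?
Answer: 11742034302/1405 ≈ 8.3573e+6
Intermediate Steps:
W(I, l) = 0 (W(I, l) = 0*I = 0)
U = -8430 (U = -8832 + 402 = -8430)
z = -70452205812 (z = 2*((-461950 - 84776)*(193293 + 0))/3 = 2*(-546726*193293)/3 = (⅔)*(-105678308718) = -70452205812)
z/U = -70452205812/(-8430) = -70452205812*(-1/8430) = 11742034302/1405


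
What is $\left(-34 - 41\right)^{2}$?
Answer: $5625$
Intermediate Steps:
$\left(-34 - 41\right)^{2} = \left(-75\right)^{2} = 5625$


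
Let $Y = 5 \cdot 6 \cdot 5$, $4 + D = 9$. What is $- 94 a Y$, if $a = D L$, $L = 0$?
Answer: $0$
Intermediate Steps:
$D = 5$ ($D = -4 + 9 = 5$)
$Y = 150$ ($Y = 30 \cdot 5 = 150$)
$a = 0$ ($a = 5 \cdot 0 = 0$)
$- 94 a Y = \left(-94\right) 0 \cdot 150 = 0 \cdot 150 = 0$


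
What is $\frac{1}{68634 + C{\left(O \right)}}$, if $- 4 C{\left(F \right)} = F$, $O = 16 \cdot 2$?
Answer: $\frac{1}{68626} \approx 1.4572 \cdot 10^{-5}$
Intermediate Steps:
$O = 32$
$C{\left(F \right)} = - \frac{F}{4}$
$\frac{1}{68634 + C{\left(O \right)}} = \frac{1}{68634 - 8} = \frac{1}{68626}$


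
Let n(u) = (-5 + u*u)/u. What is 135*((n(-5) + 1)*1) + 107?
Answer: -298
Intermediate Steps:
n(u) = (-5 + u²)/u
135*((n(-5) + 1)*1) + 107 = 135*(((-5 - 5/(-5)) + 1)*1) + 107 = 135*(((-5 - 5*(-⅕)) + 1)*1) + 107 = 135*(((-5 + 1) + 1)*1) + 107 = 135*((-4 + 1)*1) + 107 = 135*(-3*1) + 107 = 135*(-3) + 107 = -405 + 107 = -298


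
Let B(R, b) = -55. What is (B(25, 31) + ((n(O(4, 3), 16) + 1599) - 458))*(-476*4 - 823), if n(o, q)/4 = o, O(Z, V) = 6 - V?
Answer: -2994246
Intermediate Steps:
n(o, q) = 4*o
(B(25, 31) + ((n(O(4, 3), 16) + 1599) - 458))*(-476*4 - 823) = (-55 + ((4*(6 - 1*3) + 1599) - 458))*(-476*4 - 823) = (-55 + ((4*(6 - 3) + 1599) - 458))*(-1904 - 823) = (-55 + ((4*3 + 1599) - 458))*(-2727) = (-55 + ((12 + 1599) - 458))*(-2727) = (-55 + (1611 - 458))*(-2727) = (-55 + 1153)*(-2727) = 1098*(-2727) = -2994246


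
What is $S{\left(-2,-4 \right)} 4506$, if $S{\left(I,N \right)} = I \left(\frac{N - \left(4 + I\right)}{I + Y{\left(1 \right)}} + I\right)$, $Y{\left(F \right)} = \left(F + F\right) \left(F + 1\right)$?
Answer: $45060$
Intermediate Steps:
$Y{\left(F \right)} = 2 F \left(1 + F\right)$
$S{\left(I,N \right)} = I \left(I + \frac{-4 + N - I}{4 + I}\right)$ ($S{\left(I,N \right)} = I \left(\frac{N - \left(4 + I\right)}{I + 2 \cdot 1 \left(1 + 1\right)} + I\right) = I \left(\frac{-4 + N - I}{I + 2 \cdot 1 \cdot 2} + I\right) = I \left(\frac{-4 + N - I}{I + 4} + I\right) = I \left(\frac{-4 + N - I}{4 + I} + I\right) = I \left(I + \frac{-4 + N - I}{4 + I}\right)$)
$S{\left(-2,-4 \right)} 4506 = - \frac{2 \left(-4 - 4 + \left(-2\right)^{2} + 3 \left(-2\right)\right)}{4 - 2} \cdot 4506 = - \frac{2 \left(-4 - 4 + 4 - 6\right)}{2} \cdot 4506 = \left(-2\right) \frac{1}{2} \left(-10\right) 4506 = 10 \cdot 4506 = 45060$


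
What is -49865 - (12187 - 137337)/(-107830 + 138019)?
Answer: -1505249335/30189 ≈ -49861.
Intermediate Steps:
-49865 - (12187 - 137337)/(-107830 + 138019) = -49865 - (-125150)/30189 = -49865 - 1*(-125150/30189) = -49865 + 125150/30189 = -1505249335/30189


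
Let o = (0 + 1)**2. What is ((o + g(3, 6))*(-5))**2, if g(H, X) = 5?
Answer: 900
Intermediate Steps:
o = 1 (o = 1**2 = 1)
((o + g(3, 6))*(-5))**2 = ((1 + 5)*(-5))**2 = (6*(-5))**2 = (-30)**2 = 900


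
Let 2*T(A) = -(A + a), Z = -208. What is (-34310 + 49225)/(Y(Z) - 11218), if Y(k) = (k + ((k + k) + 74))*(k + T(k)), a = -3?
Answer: 14915/45157 ≈ 0.33029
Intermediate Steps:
T(A) = 3/2 - A/2 (T(A) = (-(A - 3))/2 = (-(-3 + A))/2 = (3 - A)/2 = 3/2 - A/2)
Y(k) = (74 + 3*k)*(3/2 + k/2) (Y(k) = (k + ((k + k) + 74))*(k + (3/2 - k/2)) = (k + (2*k + 74))*(3/2 + k/2) = (k + (74 + 2*k))*(3/2 + k/2) = (74 + 3*k)*(3/2 + k/2))
(-34310 + 49225)/(Y(Z) - 11218) = (-34310 + 49225)/((111 + (3/2)*(-208)² + (83/2)*(-208)) - 11218) = 14915/((111 + (3/2)*43264 - 8632) - 11218) = 14915/((111 + 64896 - 8632) - 11218) = 14915/(56375 - 11218) = 14915/45157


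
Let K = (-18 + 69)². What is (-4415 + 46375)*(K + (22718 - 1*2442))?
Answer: 959918920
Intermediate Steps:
K = 2601 (K = 51² = 2601)
(-4415 + 46375)*(K + (22718 - 1*2442)) = (-4415 + 46375)*(2601 + (22718 - 1*2442)) = 41960*(2601 + (22718 - 2442)) = 41960*(2601 + 20276) = 41960*22877 = 959918920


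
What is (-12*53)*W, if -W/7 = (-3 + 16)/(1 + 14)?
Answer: 19292/5 ≈ 3858.4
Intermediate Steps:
W = -91/15 (W = -7*(-3 + 16)/(1 + 14) = -91/15 ≈ -6.0667)
(-12*53)*W = -12*53*(-91/15) = -636*(-91/15) = 19292/5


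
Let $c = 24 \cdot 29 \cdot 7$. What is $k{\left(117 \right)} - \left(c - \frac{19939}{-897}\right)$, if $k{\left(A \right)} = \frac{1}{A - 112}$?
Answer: $- \frac{21949718}{4485} \approx -4894.0$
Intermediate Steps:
$c = 4872$ ($c = 696 \cdot 7 = 4872$)
$k{\left(A \right)} = \frac{1}{-112 + A}$
$k{\left(117 \right)} - \left(c - \frac{19939}{-897}\right) = \frac{1}{-112 + 117} - \left(4872 - \frac{19939}{-897}\right) = \frac{1}{5} - \left(4872 - - \frac{19939}{897}\right) = \frac{1}{5} - \left(4872 + \frac{19939}{897}\right) = \frac{1}{5} - \frac{4390123}{897} = - \frac{21949718}{4485}$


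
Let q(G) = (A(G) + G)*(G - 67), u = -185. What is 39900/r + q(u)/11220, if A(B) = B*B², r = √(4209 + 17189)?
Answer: 26593602/187 + 19950*√21398/10699 ≈ 1.4248e+5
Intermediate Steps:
r = √21398 ≈ 146.28
A(B) = B³
q(G) = (-67 + G)*(G + G³) (q(G) = (G³ + G)*(G - 67) = (G + G³)*(-67 + G) = (-67 + G)*(G + G³))
39900/r + q(u)/11220 = 39900/(√21398) - 185*(-67 - 185 + (-185)³ - 67*(-185)²)/11220 = 39900*(√21398/21398) - 185*(-67 - 185 - 6331625 - 67*34225)*(1/11220) = 19950*√21398/10699 - 185*(-67 - 185 - 6331625 - 2293075)*(1/11220) = 19950*√21398/10699 - 185*(-8624952)*(1/11220) = 19950*√21398/10699 + 1595616120*(1/11220) = 19950*√21398/10699 + 26593602/187 = 26593602/187 + 19950*√21398/10699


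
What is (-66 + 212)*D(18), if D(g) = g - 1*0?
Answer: 2628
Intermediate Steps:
D(g) = g (D(g) = g + 0 = g)
(-66 + 212)*D(18) = (-66 + 212)*18 = 146*18 = 2628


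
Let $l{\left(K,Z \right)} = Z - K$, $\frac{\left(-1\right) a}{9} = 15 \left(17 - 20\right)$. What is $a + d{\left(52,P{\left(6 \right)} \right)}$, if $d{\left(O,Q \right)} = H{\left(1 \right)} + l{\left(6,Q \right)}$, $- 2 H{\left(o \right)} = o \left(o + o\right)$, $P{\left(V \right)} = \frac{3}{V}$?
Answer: $\frac{797}{2} \approx 398.5$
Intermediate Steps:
$a = 405$ ($a = - 9 \cdot 15 \left(17 - 20\right) = - 9 \cdot 15 \left(-3\right) = \left(-9\right) \left(-45\right) = 405$)
$H{\left(o \right)} = - o^{2}$ ($H{\left(o \right)} = - \frac{o \left(o + o\right)}{2} = - \frac{o 2 o}{2} = - \frac{2 o^{2}}{2} = - o^{2}$)
$d{\left(O,Q \right)} = -7 + Q$ ($d{\left(O,Q \right)} = - 1^{2} + \left(Q - 6\right) = \left(-1\right) 1 + \left(Q - 6\right) = -1 + \left(-6 + Q\right) = -7 + Q$)
$a + d{\left(52,P{\left(6 \right)} \right)} = 405 - \left(7 - \frac{3}{6}\right) = 405 + \left(-7 + 3 \cdot \frac{1}{6}\right) = 405 + \left(-7 + \frac{1}{2}\right) = 405 - \frac{13}{2} = \frac{797}{2}$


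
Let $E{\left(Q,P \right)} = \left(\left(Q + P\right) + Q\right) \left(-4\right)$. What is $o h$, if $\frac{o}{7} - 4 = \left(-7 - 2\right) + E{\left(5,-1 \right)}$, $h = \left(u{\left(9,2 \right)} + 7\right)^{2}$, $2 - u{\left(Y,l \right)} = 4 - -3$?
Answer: $-1148$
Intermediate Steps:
$u{\left(Y,l \right)} = -5$ ($u{\left(Y,l \right)} = 2 - \left(4 - -3\right) = 2 - \left(4 + 3\right) = 2 - 7 = -5$)
$h = 4$ ($h = \left(-5 + 7\right)^{2} = 2^{2} = 4$)
$E{\left(Q,P \right)} = - 8 Q - 4 P$ ($E{\left(Q,P \right)} = \left(\left(P + Q\right) + Q\right) \left(-4\right) = \left(P + 2 Q\right) \left(-4\right) = - 8 Q - 4 P$)
$o = -287$ ($o = 28 + 7 \left(\left(-7 - 2\right) - 36\right) = 28 + 7 \left(-9 + \left(-40 + 4\right)\right) = 28 + 7 \left(-9 - 36\right) = 28 + 7 \left(-45\right) = 28 - 315 = -287$)
$o h = \left(-287\right) 4 = -1148$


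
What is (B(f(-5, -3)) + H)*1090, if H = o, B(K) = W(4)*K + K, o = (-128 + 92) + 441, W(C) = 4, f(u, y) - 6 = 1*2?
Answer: 485050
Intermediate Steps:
f(u, y) = 8 (f(u, y) = 6 + 1*2 = 6 + 2 = 8)
o = 405 (o = -36 + 441 = 405)
B(K) = 5*K (B(K) = 4*K + K = 5*K)
H = 405
(B(f(-5, -3)) + H)*1090 = (5*8 + 405)*1090 = (40 + 405)*1090 = 445*1090 = 485050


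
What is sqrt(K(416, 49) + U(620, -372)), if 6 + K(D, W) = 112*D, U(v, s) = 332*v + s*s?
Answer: sqrt(390810) ≈ 625.15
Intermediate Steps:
U(v, s) = s**2 + 332*v (U(v, s) = 332*v + s**2 = s**2 + 332*v)
K(D, W) = -6 + 112*D
sqrt(K(416, 49) + U(620, -372)) = sqrt((-6 + 112*416) + ((-372)**2 + 332*620)) = sqrt((-6 + 46592) + (138384 + 205840)) = sqrt(46586 + 344224) = sqrt(390810)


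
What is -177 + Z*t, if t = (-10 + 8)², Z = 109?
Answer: 259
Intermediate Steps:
t = 4 (t = (-2)² = 4)
-177 + Z*t = -177 + 109*4 = -177 + 436 = 259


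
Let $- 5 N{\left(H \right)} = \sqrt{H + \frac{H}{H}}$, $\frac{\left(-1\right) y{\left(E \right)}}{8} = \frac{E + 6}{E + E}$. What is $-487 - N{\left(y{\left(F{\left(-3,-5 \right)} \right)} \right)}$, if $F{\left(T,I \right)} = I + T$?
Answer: $-487$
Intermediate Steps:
$y{\left(E \right)} = - \frac{4 \left(6 + E\right)}{E}$ ($y{\left(E \right)} = - 8 \frac{E + 6}{E + E} = - 8 \frac{6 + E}{2 E} = - \frac{4 \left(6 + E\right)}{E}$)
$N{\left(H \right)} = - \frac{\sqrt{1 + H}}{5}$ ($N{\left(H \right)} = - \frac{\sqrt{H + \frac{H}{H}}}{5} = - \frac{\sqrt{H + 1}}{5} = - \frac{\sqrt{1 + H}}{5}$)
$-487 - N{\left(y{\left(F{\left(-3,-5 \right)} \right)} \right)} = -487 - - \frac{\sqrt{1 - \left(4 + \frac{24}{-5 - 3}\right)}}{5} = -487 - - \frac{\sqrt{1 - \left(4 + \frac{24}{-8}\right)}}{5} = -487 - - \frac{\sqrt{1 - 1}}{5} = -487 - - \frac{\sqrt{0}}{5} = -487 - \left(- \frac{1}{5}\right) 0 = -487 - 0 = -487 + 0 = -487$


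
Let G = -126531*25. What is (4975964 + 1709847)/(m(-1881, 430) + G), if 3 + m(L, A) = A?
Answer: -6685811/3162848 ≈ -2.1139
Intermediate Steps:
m(L, A) = -3 + A
G = -3163275
(4975964 + 1709847)/(m(-1881, 430) + G) = (4975964 + 1709847)/((-3 + 430) - 3163275) = 6685811/(427 - 3163275) = 6685811/(-3162848) = 6685811*(-1/3162848) = -6685811/3162848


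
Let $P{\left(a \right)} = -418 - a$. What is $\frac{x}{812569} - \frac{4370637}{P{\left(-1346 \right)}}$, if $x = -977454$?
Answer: $- \frac{3552351213765}{754064032} \approx -4710.9$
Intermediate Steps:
$\frac{x}{812569} - \frac{4370637}{P{\left(-1346 \right)}} = - \frac{977454}{812569} - \frac{4370637}{-418 - -1346} = \left(-977454\right) \frac{1}{812569} - \frac{4370637}{-418 + 1346} = - \frac{977454}{812569} - \frac{4370637}{928} = - \frac{3552351213765}{754064032}$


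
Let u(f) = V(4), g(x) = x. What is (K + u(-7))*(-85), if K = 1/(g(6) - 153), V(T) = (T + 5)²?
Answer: -1012010/147 ≈ -6884.4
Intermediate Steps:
V(T) = (5 + T)²
K = -1/147 (K = 1/(6 - 153) = 1/(-147) = -1/147 ≈ -0.0068027)
u(f) = 81 (u(f) = (5 + 4)² = 9² = 81)
(K + u(-7))*(-85) = (-1/147 + 81)*(-85) = (11906/147)*(-85) = -1012010/147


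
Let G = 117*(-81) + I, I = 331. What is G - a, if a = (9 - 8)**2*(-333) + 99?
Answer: -8912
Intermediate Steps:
a = -234 (a = 1**2*(-333) + 99 = 1*(-333) + 99 = -333 + 99 = -234)
G = -9146 (G = 117*(-81) + 331 = -9477 + 331 = -9146)
G - a = -9146 - 1*(-234) = -9146 + 234 = -8912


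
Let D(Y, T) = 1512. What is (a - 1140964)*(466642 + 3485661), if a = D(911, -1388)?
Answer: -4503459557956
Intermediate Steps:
a = 1512
(a - 1140964)*(466642 + 3485661) = (1512 - 1140964)*(466642 + 3485661) = -1139452*3952303 = -4503459557956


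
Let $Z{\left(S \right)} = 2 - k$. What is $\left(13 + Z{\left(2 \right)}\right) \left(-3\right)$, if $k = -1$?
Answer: $-48$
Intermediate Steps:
$Z{\left(S \right)} = 3$ ($Z{\left(S \right)} = 2 - -1 = 2 + 1 = 3$)
$\left(13 + Z{\left(2 \right)}\right) \left(-3\right) = \left(13 + 3\right) \left(-3\right) = 16 \left(-3\right) = -48$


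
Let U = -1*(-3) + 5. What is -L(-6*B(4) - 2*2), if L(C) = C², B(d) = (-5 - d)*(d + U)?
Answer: -414736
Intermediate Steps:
U = 8 (U = 3 + 5 = 8)
B(d) = (-5 - d)*(8 + d) (B(d) = (-5 - d)*(d + 8) = (-5 - d)*(8 + d))
-L(-6*B(4) - 2*2) = -(-6*(-40 - 1*4² - 13*4) - 2*2)² = -(-6*(-40 - 1*16 - 52) - 4)² = -(-6*(-40 - 16 - 52) - 4)² = -(-6*(-108) - 4)² = -(648 - 4)² = -1*644² = -1*414736 = -414736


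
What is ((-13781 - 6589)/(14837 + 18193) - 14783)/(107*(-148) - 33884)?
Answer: 8138381/27370860 ≈ 0.29734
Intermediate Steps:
((-13781 - 6589)/(14837 + 18193) - 14783)/(107*(-148) - 33884) = (-20370/33030 - 14783)/(-15836 - 33884) = (-20370*1/33030 - 14783)/(-49720) = (-679/1101 - 14783)*(-1/49720) = -16276762/1101*(-1/49720) = 8138381/27370860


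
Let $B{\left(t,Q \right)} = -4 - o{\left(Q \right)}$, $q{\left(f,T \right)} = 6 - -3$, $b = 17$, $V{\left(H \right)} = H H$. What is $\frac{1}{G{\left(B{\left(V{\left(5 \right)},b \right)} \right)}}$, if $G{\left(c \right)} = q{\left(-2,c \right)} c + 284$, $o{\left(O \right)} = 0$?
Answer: $\frac{1}{248} \approx 0.0040323$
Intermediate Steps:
$V{\left(H \right)} = H^{2}$
$q{\left(f,T \right)} = 9$ ($q{\left(f,T \right)} = 6 + 3 = 9$)
$B{\left(t,Q \right)} = -4$ ($B{\left(t,Q \right)} = -4 - 0 = -4 + 0 = -4$)
$G{\left(c \right)} = 284 + 9 c$ ($G{\left(c \right)} = 9 c + 284 = 284 + 9 c$)
$\frac{1}{G{\left(B{\left(V{\left(5 \right)},b \right)} \right)}} = \frac{1}{284 + 9 \left(-4\right)} = \frac{1}{284 - 36} = \frac{1}{248}$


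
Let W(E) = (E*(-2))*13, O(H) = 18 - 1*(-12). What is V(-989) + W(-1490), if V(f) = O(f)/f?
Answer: 38313830/989 ≈ 38740.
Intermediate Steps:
O(H) = 30 (O(H) = 18 + 12 = 30)
W(E) = -26*E (W(E) = -2*E*13 = -26*E)
V(f) = 30/f
V(-989) + W(-1490) = 30/(-989) - 26*(-1490) = 30*(-1/989) + 38740 = -30/989 + 38740 = 38313830/989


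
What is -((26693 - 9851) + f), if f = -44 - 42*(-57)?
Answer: -19192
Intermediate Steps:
f = 2350 (f = -44 + 2394 = 2350)
-((26693 - 9851) + f) = -((26693 - 9851) + 2350) = -(16842 + 2350) = -1*19192 = -19192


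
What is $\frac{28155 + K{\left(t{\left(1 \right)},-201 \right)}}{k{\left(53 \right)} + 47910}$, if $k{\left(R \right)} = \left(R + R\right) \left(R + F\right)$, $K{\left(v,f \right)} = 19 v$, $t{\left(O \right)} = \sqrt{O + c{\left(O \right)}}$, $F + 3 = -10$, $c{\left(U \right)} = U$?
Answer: $\frac{5631}{10430} + \frac{19 \sqrt{2}}{52150} \approx 0.5404$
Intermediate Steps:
$F = -13$ ($F = -3 - 10 = -13$)
$t{\left(O \right)} = \sqrt{2} \sqrt{O}$ ($t{\left(O \right)} = \sqrt{O + O} = \sqrt{2 O} = \sqrt{2} \sqrt{O}$)
$k{\left(R \right)} = 2 R \left(-13 + R\right)$ ($k{\left(R \right)} = \left(R + R\right) \left(R - 13\right) = 2 R \left(-13 + R\right)$)
$\frac{28155 + K{\left(t{\left(1 \right)},-201 \right)}}{k{\left(53 \right)} + 47910} = \frac{28155 + 19 \sqrt{2} \sqrt{1}}{2 \cdot 53 \left(-13 + 53\right) + 47910} = \frac{28155 + 19 \sqrt{2} \cdot 1}{2 \cdot 53 \cdot 40 + 47910} = \frac{28155 + 19 \sqrt{2}}{4240 + 47910} = \frac{28155 + 19 \sqrt{2}}{52150} = \left(28155 + 19 \sqrt{2}\right) \frac{1}{52150} = \frac{5631}{10430} + \frac{19 \sqrt{2}}{52150}$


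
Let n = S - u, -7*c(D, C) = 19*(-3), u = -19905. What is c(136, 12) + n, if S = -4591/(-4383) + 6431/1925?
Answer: 24007098164/1205325 ≈ 19918.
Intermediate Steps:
c(D, C) = 57/7 (c(D, C) = -19*(-3)/7 = -1/7*(-57) = 57/7)
S = 37024748/8437275 (S = -4591*(-1/4383) + 6431*(1/1925) = 4591/4383 + 6431/1925 = 37024748/8437275 ≈ 4.3882)
n = 167980983623/8437275 (n = 37024748/8437275 - 1*(-19905) = 37024748/8437275 + 19905 = 167980983623/8437275 ≈ 19909.)
c(136, 12) + n = 57/7 + 167980983623/8437275 = 24007098164/1205325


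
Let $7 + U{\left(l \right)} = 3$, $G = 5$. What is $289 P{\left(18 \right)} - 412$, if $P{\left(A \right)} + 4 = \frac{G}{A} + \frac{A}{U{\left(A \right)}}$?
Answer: $- \frac{25094}{9} \approx -2788.2$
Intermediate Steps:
$U{\left(l \right)} = -4$ ($U{\left(l \right)} = -7 + 3 = -4$)
$P{\left(A \right)} = -4 + \frac{5}{A} - \frac{A}{4}$ ($P{\left(A \right)} = -4 + \left(\frac{5}{A} + \frac{A}{-4}\right) = -4 + \left(\frac{5}{A} + A \left(- \frac{1}{4}\right)\right) = -4 - \left(- \frac{5}{A} + \frac{A}{4}\right) = -4 + \frac{5}{A} - \frac{A}{4}$)
$289 P{\left(18 \right)} - 412 = 289 \left(-4 + \frac{5}{18} - \frac{9}{2}\right) - 412 = 289 \left(- \frac{74}{9}\right) - 412 = - \frac{21386}{9} - 412 = - \frac{25094}{9}$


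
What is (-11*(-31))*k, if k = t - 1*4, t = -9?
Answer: -4433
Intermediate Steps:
k = -13 (k = -9 - 1*4 = -9 - 4 = -13)
(-11*(-31))*k = -11*(-31)*(-13) = 341*(-13) = -4433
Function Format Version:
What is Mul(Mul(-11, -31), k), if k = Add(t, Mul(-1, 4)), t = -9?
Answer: -4433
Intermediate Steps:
k = -13 (k = Add(-9, Mul(-1, 4)) = Add(-9, -4) = -13)
Mul(Mul(-11, -31), k) = Mul(Mul(-11, -31), -13) = Mul(341, -13) = -4433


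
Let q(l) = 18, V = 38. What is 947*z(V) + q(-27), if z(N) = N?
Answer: 36004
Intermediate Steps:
947*z(V) + q(-27) = 947*38 + 18 = 35986 + 18 = 36004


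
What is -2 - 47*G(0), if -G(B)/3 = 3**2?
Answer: 1267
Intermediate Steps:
G(B) = -27 (G(B) = -3*3**2 = -3*9 = -27)
-2 - 47*G(0) = -2 - 47*(-27) = -2 + 1269 = 1267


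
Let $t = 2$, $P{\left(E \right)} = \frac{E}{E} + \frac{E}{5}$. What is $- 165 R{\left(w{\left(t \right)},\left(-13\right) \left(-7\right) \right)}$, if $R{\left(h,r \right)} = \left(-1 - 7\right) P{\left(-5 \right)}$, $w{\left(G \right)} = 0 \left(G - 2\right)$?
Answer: $0$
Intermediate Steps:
$P{\left(E \right)} = 1 + \frac{E}{5}$ ($P{\left(E \right)} = 1 + E \frac{1}{5} = 1 + \frac{E}{5}$)
$w{\left(G \right)} = 0$ ($w{\left(G \right)} = 0 \left(-2 + G\right) = 0$)
$R{\left(h,r \right)} = 0$ ($R{\left(h,r \right)} = \left(-1 - 7\right) \left(1 + \frac{1}{5} \left(-5\right)\right) = - 8 \left(1 - 1\right) = \left(-8\right) 0 = 0$)
$- 165 R{\left(w{\left(t \right)},\left(-13\right) \left(-7\right) \right)} = \left(-165\right) 0 = 0$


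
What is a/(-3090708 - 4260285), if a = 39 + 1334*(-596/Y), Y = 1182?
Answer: 374483/4344436863 ≈ 8.6198e-5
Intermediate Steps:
a = -374483/591 (a = 39 + 1334*(-596/1182) = 39 + 1334*(-596*1/1182) = 39 + 1334*(-298/591) = 39 - 397532/591 = -374483/591 ≈ -633.64)
a/(-3090708 - 4260285) = -374483/(591*(-3090708 - 4260285)) = -374483/591/(-7350993) = -374483/591*(-1/7350993) = 374483/4344436863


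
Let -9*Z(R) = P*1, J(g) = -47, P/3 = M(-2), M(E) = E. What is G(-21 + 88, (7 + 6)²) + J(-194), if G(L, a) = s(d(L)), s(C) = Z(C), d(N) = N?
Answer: -139/3 ≈ -46.333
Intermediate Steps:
P = -6 (P = 3*(-2) = -6)
Z(R) = ⅔ (Z(R) = -(-2)/3 = -⅑*(-6) = ⅔)
s(C) = ⅔
G(L, a) = ⅔
G(-21 + 88, (7 + 6)²) + J(-194) = ⅔ - 47 = -139/3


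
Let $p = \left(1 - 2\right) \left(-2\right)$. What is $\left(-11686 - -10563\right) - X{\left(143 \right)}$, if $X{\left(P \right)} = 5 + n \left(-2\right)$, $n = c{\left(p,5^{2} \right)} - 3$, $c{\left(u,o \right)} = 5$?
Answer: $-1124$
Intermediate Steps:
$p = 2$ ($p = \left(-1\right) \left(-2\right) = 2$)
$n = 2$ ($n = 5 - 3 = 2$)
$X{\left(P \right)} = 1$ ($X{\left(P \right)} = 5 + 2 \left(-2\right) = 5 - 4 = 1$)
$\left(-11686 - -10563\right) - X{\left(143 \right)} = \left(-11686 - -10563\right) - 1 = \left(-11686 + 10563\right) - 1 = -1123 - 1 = -1124$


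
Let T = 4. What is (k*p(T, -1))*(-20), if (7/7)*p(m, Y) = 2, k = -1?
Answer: 40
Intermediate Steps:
p(m, Y) = 2
(k*p(T, -1))*(-20) = -1*2*(-20) = -2*(-20) = 40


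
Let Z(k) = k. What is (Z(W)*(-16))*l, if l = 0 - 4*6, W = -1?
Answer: -384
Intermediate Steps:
l = -24 (l = 0 - 24 = -24)
(Z(W)*(-16))*l = -1*(-16)*(-24) = 16*(-24) = -384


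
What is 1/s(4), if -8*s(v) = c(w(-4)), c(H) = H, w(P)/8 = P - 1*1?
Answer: ⅕ ≈ 0.20000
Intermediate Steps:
w(P) = -8 + 8*P (w(P) = 8*(P - 1*1) = 8*(P - 1) = 8*(-1 + P) = -8 + 8*P)
s(v) = 5 (s(v) = -(-8 + 8*(-4))/8 = -(-8 - 32)/8 = -⅛*(-40) = 5)
1/s(4) = 1/5 = ⅕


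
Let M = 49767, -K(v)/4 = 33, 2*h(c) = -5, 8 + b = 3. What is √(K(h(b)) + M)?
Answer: 3*√5515 ≈ 222.79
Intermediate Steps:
b = -5 (b = -8 + 3 = -5)
h(c) = -5/2 (h(c) = (½)*(-5) = -5/2)
K(v) = -132 (K(v) = -4*33 = -132)
√(K(h(b)) + M) = √(-132 + 49767) = √49635 = 3*√5515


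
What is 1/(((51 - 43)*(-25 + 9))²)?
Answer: 1/16384 ≈ 6.1035e-5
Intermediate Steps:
1/(((51 - 43)*(-25 + 9))²) = 1/((8*(-16))²) = 1/((-128)²) = 1/16384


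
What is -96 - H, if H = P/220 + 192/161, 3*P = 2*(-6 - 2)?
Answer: -2581276/26565 ≈ -97.168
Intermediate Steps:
P = -16/3 (P = (2*(-6 - 2))/3 = (2*(-8))/3 = (⅓)*(-16) = -16/3 ≈ -5.3333)
H = 31036/26565 (H = -16/3/220 + 192/161 = -16/3*1/220 + 192*(1/161) = -4/165 + 192/161 = 31036/26565 ≈ 1.1683)
-96 - H = -96 - 1*31036/26565 = -96 - 31036/26565 = -2581276/26565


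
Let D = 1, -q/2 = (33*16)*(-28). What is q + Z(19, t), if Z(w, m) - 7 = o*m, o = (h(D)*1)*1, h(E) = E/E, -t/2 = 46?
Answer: 29483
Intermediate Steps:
t = -92 (t = -2*46 = -92)
q = 29568 (q = -2*33*16*(-28) = -1056*(-28) = -2*(-14784) = 29568)
h(E) = 1
o = 1 (o = (1*1)*1 = 1*1 = 1)
Z(w, m) = 7 + m (Z(w, m) = 7 + 1*m = 7 + m)
q + Z(19, t) = 29568 + (7 - 92) = 29568 - 85 = 29483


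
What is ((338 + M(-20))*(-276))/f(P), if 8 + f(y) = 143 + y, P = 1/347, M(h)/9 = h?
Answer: -7565988/23423 ≈ -323.02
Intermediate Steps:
M(h) = 9*h
P = 1/347 ≈ 0.0028818
f(y) = 135 + y (f(y) = -8 + (143 + y) = 135 + y)
((338 + M(-20))*(-276))/f(P) = ((338 + 9*(-20))*(-276))/(135 + 1/347) = ((338 - 180)*(-276))/(46846/347) = (158*(-276))*(347/46846) = -43608*347/46846 = -7565988/23423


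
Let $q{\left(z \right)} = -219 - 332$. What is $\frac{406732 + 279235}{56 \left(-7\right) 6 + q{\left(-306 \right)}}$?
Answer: $- \frac{685967}{2903} \approx -236.3$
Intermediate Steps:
$q{\left(z \right)} = -551$ ($q{\left(z \right)} = -219 - 332 = -551$)
$\frac{406732 + 279235}{56 \left(-7\right) 6 + q{\left(-306 \right)}} = \frac{406732 + 279235}{56 \left(-7\right) 6 - 551} = \frac{685967}{\left(-392\right) 6 - 551} = \frac{685967}{-2352 - 551} = \frac{685967}{-2903} = 685967 \left(- \frac{1}{2903}\right) = - \frac{685967}{2903}$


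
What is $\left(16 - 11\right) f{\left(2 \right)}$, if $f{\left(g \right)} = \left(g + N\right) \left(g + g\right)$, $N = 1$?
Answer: $60$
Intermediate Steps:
$f{\left(g \right)} = 2 g \left(1 + g\right)$ ($f{\left(g \right)} = \left(g + 1\right) \left(g + g\right) = \left(1 + g\right) 2 g = 2 g \left(1 + g\right)$)
$\left(16 - 11\right) f{\left(2 \right)} = \left(16 - 11\right) 2 \cdot 2 \left(1 + 2\right) = 5 \cdot 2 \cdot 2 \cdot 3 = 5 \cdot 12 = 60$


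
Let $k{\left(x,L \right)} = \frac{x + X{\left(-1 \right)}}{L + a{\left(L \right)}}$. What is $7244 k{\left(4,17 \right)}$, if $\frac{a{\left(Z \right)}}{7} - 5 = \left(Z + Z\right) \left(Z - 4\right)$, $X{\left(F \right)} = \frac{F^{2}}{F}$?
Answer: $\frac{10866}{1573} \approx 6.9078$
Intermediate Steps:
$X{\left(F \right)} = F$
$a{\left(Z \right)} = 35 + 14 Z \left(-4 + Z\right)$ ($a{\left(Z \right)} = 35 + 7 \left(Z + Z\right) \left(Z - 4\right) = 35 + 7 \cdot 2 Z \left(-4 + Z\right) = 35 + 14 Z \left(-4 + Z\right)$)
$k{\left(x,L \right)} = \frac{-1 + x}{35 - 55 L + 14 L^{2}}$ ($k{\left(x,L \right)} = \frac{x - 1}{L + \left(35 - 56 L + 14 L^{2}\right)} = \frac{-1 + x}{35 - 55 L + 14 L^{2}}$)
$7244 k{\left(4,17 \right)} = 7244 \frac{-1 + 4}{35 - 935 + 14 \cdot 17^{2}} = 7244 \frac{1}{35 - 935 + 14 \cdot 289} \cdot 3 = 7244 \frac{1}{35 - 935 + 4046} \cdot 3 = 7244 \cdot \frac{1}{3146} \cdot 3 = 7244 \cdot \frac{3}{3146} = \frac{10866}{1573}$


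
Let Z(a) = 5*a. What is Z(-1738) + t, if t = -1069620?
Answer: -1078310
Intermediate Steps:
Z(-1738) + t = 5*(-1738) - 1069620 = -8690 - 1069620 = -1078310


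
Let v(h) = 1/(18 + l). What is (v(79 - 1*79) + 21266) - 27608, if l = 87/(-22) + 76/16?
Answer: -5244790/827 ≈ -6341.9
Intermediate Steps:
l = 35/44 (l = 87*(-1/22) + 76*(1/16) = -87/22 + 19/4 = 35/44 ≈ 0.79545)
v(h) = 44/827 (v(h) = 1/(18 + 35/44) = 1/(827/44) = 44/827)
(v(79 - 1*79) + 21266) - 27608 = (44/827 + 21266) - 27608 = 17587026/827 - 27608 = -5244790/827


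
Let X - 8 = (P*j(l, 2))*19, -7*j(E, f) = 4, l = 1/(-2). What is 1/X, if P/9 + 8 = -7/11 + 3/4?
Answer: 77/59953 ≈ 0.0012843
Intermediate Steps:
l = -1/2 ≈ -0.50000
j(E, f) = -4/7 (j(E, f) = -1/7*4 = -4/7)
P = -3123/44 (P = -72 + 9*(-7/11 + 3/4) = -72 + 9*(5/44) = -72 + 45/44 = -3123/44 ≈ -70.977)
X = 59953/77 (X = 8 - 3123/44*(-4/7)*19 = 8 + (3123/77)*19 = 8 + 59337/77 = 59953/77 ≈ 778.61)
1/X = 1/(59953/77) = 77/59953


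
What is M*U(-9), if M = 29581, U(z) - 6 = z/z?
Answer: 207067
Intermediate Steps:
U(z) = 7 (U(z) = 6 + z/z = 6 + 1 = 7)
M*U(-9) = 29581*7 = 207067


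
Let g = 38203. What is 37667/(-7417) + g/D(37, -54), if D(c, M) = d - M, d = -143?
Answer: -286704014/660113 ≈ -434.33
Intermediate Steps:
D(c, M) = -143 - M
37667/(-7417) + g/D(37, -54) = 37667/(-7417) + 38203/(-143 - 1*(-54)) = 37667*(-1/7417) + 38203/(-143 + 54) = -37667/7417 + 38203/(-89) = -37667/7417 + 38203*(-1/89) = -37667/7417 - 38203/89 = -286704014/660113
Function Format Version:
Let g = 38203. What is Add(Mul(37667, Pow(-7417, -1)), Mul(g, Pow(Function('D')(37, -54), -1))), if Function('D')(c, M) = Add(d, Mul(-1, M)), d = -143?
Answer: Rational(-286704014, 660113) ≈ -434.33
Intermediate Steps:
Function('D')(c, M) = Add(-143, Mul(-1, M))
Add(Mul(37667, Pow(-7417, -1)), Mul(g, Pow(Function('D')(37, -54), -1))) = Add(Mul(37667, Pow(-7417, -1)), Mul(38203, Pow(Add(-143, Mul(-1, -54)), -1))) = Add(Mul(37667, Rational(-1, 7417)), Mul(38203, Pow(Add(-143, 54), -1))) = Add(Rational(-37667, 7417), Mul(38203, Pow(-89, -1))) = Add(Rational(-37667, 7417), Mul(38203, Rational(-1, 89))) = Add(Rational(-37667, 7417), Rational(-38203, 89)) = Rational(-286704014, 660113)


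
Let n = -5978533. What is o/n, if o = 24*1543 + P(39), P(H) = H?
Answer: -37071/5978533 ≈ -0.0062007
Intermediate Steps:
o = 37071 (o = 24*1543 + 39 = 37032 + 39 = 37071)
o/n = 37071/(-5978533) = 37071*(-1/5978533) = -37071/5978533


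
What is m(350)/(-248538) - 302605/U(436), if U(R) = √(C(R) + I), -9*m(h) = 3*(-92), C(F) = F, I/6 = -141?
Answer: -2/16209 + 60521*I*√410/82 ≈ -0.00012339 + 14945.0*I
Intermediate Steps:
I = -846 (I = 6*(-141) = -846)
m(h) = 92/3 (m(h) = -(-92)/3 = -⅑*(-276) = 92/3)
U(R) = √(-846 + R) (U(R) = √(R - 846) = √(-846 + R))
m(350)/(-248538) - 302605/U(436) = (92/3)/(-248538) - 302605/√(-846 + 436) = (92/3)*(-1/248538) - 302605*(-I*√410/410) = -2/16209 - 302605*(-I*√410/410) = -2/16209 - (-60521)*I*√410/82 = -2/16209 + 60521*I*√410/82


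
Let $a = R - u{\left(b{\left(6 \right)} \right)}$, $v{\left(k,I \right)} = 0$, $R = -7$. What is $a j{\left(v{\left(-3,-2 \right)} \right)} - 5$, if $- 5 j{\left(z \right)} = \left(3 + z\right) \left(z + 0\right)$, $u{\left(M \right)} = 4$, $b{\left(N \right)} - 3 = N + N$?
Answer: $-5$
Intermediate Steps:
$b{\left(N \right)} = 3 + 2 N$ ($b{\left(N \right)} = 3 + \left(N + N\right) = 3 + 2 N$)
$j{\left(z \right)} = - \frac{z \left(3 + z\right)}{5}$ ($j{\left(z \right)} = - \frac{\left(3 + z\right) \left(z + 0\right)}{5} = - \frac{\left(3 + z\right) z}{5} = - \frac{z \left(3 + z\right)}{5}$)
$a = -11$ ($a = -7 - 4 = -11$)
$a j{\left(v{\left(-3,-2 \right)} \right)} - 5 = - 11 \left(\left(- \frac{1}{5}\right) 0 \left(3 + 0\right)\right) - 5 = - 11 \left(\left(- \frac{1}{5}\right) 0 \cdot 3\right) - 5 = \left(-11\right) 0 - 5 = 0 - 5 = -5$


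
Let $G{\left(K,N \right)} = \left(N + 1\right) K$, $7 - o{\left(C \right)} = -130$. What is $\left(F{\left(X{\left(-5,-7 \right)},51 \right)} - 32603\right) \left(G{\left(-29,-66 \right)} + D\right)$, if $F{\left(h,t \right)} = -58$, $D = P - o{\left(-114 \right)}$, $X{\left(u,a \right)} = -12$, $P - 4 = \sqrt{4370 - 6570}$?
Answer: $-57222072 - 326610 i \sqrt{22} \approx -5.7222 \cdot 10^{7} - 1.5319 \cdot 10^{6} i$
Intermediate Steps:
$P = 4 + 10 i \sqrt{22}$ ($P = 4 + \sqrt{4370 - 6570} = 4 + \sqrt{-2200} = 4 + 10 i \sqrt{22} \approx 4.0 + 46.904 i$)
$o{\left(C \right)} = 137$ ($o{\left(C \right)} = 7 - -130 = 7 + 130 = 137$)
$G{\left(K,N \right)} = K \left(1 + N\right)$ ($G{\left(K,N \right)} = \left(1 + N\right) K = K \left(1 + N\right)$)
$D = -133 + 10 i \sqrt{22}$ ($D = \left(4 + 10 i \sqrt{22}\right) - 137 = -133 + 10 i \sqrt{22} \approx -133.0 + 46.904 i$)
$\left(F{\left(X{\left(-5,-7 \right)},51 \right)} - 32603\right) \left(G{\left(-29,-66 \right)} + D\right) = \left(-58 - 32603\right) \left(- 29 \left(1 - 66\right) - \left(133 - 10 i \sqrt{22}\right)\right) = - 32661 \left(\left(-29\right) \left(-65\right) - \left(133 - 10 i \sqrt{22}\right)\right) = - 32661 \left(1885 - \left(133 - 10 i \sqrt{22}\right)\right) = - 32661 \left(1752 + 10 i \sqrt{22}\right) = -57222072 - 326610 i \sqrt{22}$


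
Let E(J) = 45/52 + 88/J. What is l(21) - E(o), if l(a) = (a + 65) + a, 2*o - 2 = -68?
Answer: 16973/156 ≈ 108.80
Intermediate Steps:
o = -33 (o = 1 + (1/2)*(-68) = 1 - 34 = -33)
E(J) = 45/52 + 88/J (E(J) = 45*(1/52) + 88/J = 45/52 + 88/J)
l(a) = 65 + 2*a (l(a) = (65 + a) + a = 65 + 2*a)
l(21) - E(o) = (65 + 2*21) - (45/52 + 88/(-33)) = (65 + 42) - (45/52 + 88*(-1/33)) = 107 - (45/52 - 8/3) = 107 - 1*(-281/156) = 107 + 281/156 = 16973/156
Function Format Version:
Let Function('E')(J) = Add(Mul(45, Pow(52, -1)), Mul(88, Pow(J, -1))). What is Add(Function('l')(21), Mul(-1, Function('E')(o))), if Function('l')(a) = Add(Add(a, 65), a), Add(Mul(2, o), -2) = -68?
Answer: Rational(16973, 156) ≈ 108.80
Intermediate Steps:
o = -33 (o = Add(1, Mul(Rational(1, 2), -68)) = Add(1, -34) = -33)
Function('E')(J) = Add(Rational(45, 52), Mul(88, Pow(J, -1))) (Function('E')(J) = Add(Mul(45, Rational(1, 52)), Mul(88, Pow(J, -1))) = Add(Rational(45, 52), Mul(88, Pow(J, -1))))
Function('l')(a) = Add(65, Mul(2, a)) (Function('l')(a) = Add(Add(65, a), a) = Add(65, Mul(2, a)))
Add(Function('l')(21), Mul(-1, Function('E')(o))) = Add(Add(65, Mul(2, 21)), Mul(-1, Add(Rational(45, 52), Mul(88, Pow(-33, -1))))) = Add(Add(65, 42), Mul(-1, Add(Rational(45, 52), Mul(88, Rational(-1, 33))))) = Add(107, Mul(-1, Add(Rational(45, 52), Rational(-8, 3)))) = Add(107, Mul(-1, Rational(-281, 156))) = Add(107, Rational(281, 156)) = Rational(16973, 156)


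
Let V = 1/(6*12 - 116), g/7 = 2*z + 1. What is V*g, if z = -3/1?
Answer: 35/44 ≈ 0.79545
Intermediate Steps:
z = -3 (z = -3*1 = -3)
g = -35 (g = 7*(2*(-3) + 1) = 7*(-6 + 1) = 7*(-5) = -35)
V = -1/44 (V = 1/(72 - 116) = 1/(-44) = -1/44 ≈ -0.022727)
V*g = -1/44*(-35) = 35/44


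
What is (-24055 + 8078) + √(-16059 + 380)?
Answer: -15977 + I*√15679 ≈ -15977.0 + 125.22*I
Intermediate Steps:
(-24055 + 8078) + √(-16059 + 380) = -15977 + √(-15679) = -15977 + I*√15679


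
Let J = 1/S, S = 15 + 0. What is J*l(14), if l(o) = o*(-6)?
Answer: -28/5 ≈ -5.6000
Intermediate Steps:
S = 15
l(o) = -6*o
J = 1/15 ≈ 0.066667
J*l(14) = (-6*14)/15 = (1/15)*(-84) = -28/5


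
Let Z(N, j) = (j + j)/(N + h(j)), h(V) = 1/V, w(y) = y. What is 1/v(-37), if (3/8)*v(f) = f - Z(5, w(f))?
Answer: -69/4070 ≈ -0.016953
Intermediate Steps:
Z(N, j) = 2*j/(N + 1/j) (Z(N, j) = (j + j)/(N + 1/j) = (2*j)/(N + 1/j) = 2*j/(N + 1/j))
v(f) = 8*f/3 - 16*f²/(3*(1 + 5*f)) (v(f) = 8*(f - 2*f²/(1 + 5*f))/3 = 8*f/3 - 16*f²/(3*(1 + 5*f)))
1/v(-37) = 1/((8/3)*(-37)*(1 + 3*(-37))/(1 + 5*(-37))) = 1/((8/3)*(-37)*(1 - 111)/(1 - 185)) = 1/((8/3)*(-37)*(-110)/(-184)) = 1/((8/3)*(-37)*(-1/184)*(-110)) = 1/(-4070/69) = -69/4070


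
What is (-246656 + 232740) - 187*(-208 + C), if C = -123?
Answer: 47981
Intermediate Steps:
(-246656 + 232740) - 187*(-208 + C) = (-246656 + 232740) - 187*(-208 - 123) = -13916 - 187*(-331) = -13916 + 61897 = 47981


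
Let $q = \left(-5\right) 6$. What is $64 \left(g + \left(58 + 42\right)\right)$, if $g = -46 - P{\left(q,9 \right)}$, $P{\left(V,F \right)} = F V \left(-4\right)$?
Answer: $-65664$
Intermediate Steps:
$q = -30$
$P{\left(V,F \right)} = - 4 F V$
$g = -1126$ ($g = -46 - \left(-4\right) 9 \left(-30\right) = -46 - 1080 = -1126$)
$64 \left(g + \left(58 + 42\right)\right) = 64 \left(-1126 + \left(58 + 42\right)\right) = 64 \left(-1126 + 100\right) = 64 \left(-1026\right) = -65664$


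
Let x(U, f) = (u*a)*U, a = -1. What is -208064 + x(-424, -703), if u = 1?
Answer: -207640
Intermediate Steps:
x(U, f) = -U (x(U, f) = (1*(-1))*U = -U)
-208064 + x(-424, -703) = -208064 - 1*(-424) = -208064 + 424 = -207640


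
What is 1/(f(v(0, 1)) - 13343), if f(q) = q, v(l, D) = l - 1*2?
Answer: -1/13345 ≈ -7.4934e-5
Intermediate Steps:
v(l, D) = -2 + l (v(l, D) = l - 2 = -2 + l)
1/(f(v(0, 1)) - 13343) = 1/((-2 + 0) - 13343) = 1/(-2 - 13343) = 1/(-13345) = -1/13345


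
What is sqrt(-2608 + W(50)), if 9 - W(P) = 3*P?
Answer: I*sqrt(2749) ≈ 52.431*I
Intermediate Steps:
W(P) = 9 - 3*P
sqrt(-2608 + W(50)) = sqrt(-2608 + (9 - 3*50)) = sqrt(-2608 + (9 - 150)) = sqrt(-2608 - 141) = sqrt(-2749) = I*sqrt(2749)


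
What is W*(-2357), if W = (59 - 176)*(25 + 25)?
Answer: 13788450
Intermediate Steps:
W = -5850 (W = -117*50 = -5850)
W*(-2357) = -5850*(-2357) = 13788450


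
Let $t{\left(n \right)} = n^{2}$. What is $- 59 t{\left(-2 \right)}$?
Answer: $-236$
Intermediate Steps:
$- 59 t{\left(-2 \right)} = - 59 \left(-2\right)^{2} = \left(-59\right) 4 = -236$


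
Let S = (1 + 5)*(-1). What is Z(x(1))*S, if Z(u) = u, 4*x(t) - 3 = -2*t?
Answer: -3/2 ≈ -1.5000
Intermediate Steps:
x(t) = ¾ - t/2 (x(t) = ¾ + (-2*t)/4 = ¾ - t/2)
S = -6 (S = 6*(-1) = -6)
Z(x(1))*S = (¾ - ½*1)*(-6) = (¾ - ½)*(-6) = (¼)*(-6) = -3/2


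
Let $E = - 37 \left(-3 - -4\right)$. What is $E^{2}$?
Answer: $1369$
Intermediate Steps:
$E = -37$ ($E = - 37 \left(-3 + 4\right) = \left(-37\right) 1 = -37$)
$E^{2} = \left(-37\right)^{2} = 1369$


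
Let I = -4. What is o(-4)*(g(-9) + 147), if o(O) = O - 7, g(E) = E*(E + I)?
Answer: -2904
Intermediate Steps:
g(E) = E*(-4 + E) (g(E) = E*(E - 4) = E*(-4 + E))
o(O) = -7 + O
o(-4)*(g(-9) + 147) = (-7 - 4)*(-9*(-4 - 9) + 147) = -11*(-9*(-13) + 147) = -11*(117 + 147) = -11*264 = -2904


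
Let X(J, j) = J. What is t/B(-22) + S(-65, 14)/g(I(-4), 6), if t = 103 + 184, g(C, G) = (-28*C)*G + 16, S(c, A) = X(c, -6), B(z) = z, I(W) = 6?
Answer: -141637/10912 ≈ -12.980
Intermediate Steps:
S(c, A) = c
g(C, G) = 16 - 28*C*G (g(C, G) = -28*C*G + 16 = 16 - 28*C*G)
t = 287
t/B(-22) + S(-65, 14)/g(I(-4), 6) = 287/(-22) - 65/(16 - 28*6*6) = 287*(-1/22) - 65/(16 - 1008) = -287/22 - 65/(-992) = -287/22 - 65*(-1/992) = -287/22 + 65/992 = -141637/10912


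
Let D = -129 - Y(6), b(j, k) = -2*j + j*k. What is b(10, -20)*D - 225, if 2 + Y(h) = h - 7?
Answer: 27495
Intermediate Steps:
Y(h) = -9 + h (Y(h) = -2 + (h - 7) = -2 + (-7 + h) = -9 + h)
D = -126 (D = -129 - (-9 + 6) = -129 - 1*(-3) = -129 + 3 = -126)
b(10, -20)*D - 225 = (10*(-2 - 20))*(-126) - 225 = (10*(-22))*(-126) - 225 = -220*(-126) - 225 = 27720 - 225 = 27495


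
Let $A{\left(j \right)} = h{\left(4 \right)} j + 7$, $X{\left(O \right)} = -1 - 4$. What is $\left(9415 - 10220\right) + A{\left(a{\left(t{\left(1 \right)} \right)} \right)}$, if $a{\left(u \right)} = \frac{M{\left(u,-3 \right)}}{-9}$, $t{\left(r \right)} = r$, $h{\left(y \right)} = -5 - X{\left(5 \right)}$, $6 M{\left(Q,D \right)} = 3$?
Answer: $-798$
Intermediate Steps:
$M{\left(Q,D \right)} = \frac{1}{2}$ ($M{\left(Q,D \right)} = \frac{1}{6} \cdot 3 = \frac{1}{2}$)
$X{\left(O \right)} = -5$
$h{\left(y \right)} = 0$ ($h{\left(y \right)} = -5 - -5 = -5 + 5 = 0$)
$a{\left(u \right)} = - \frac{1}{18}$ ($a{\left(u \right)} = \frac{1}{2 \left(-9\right)} = \frac{1}{2} \left(- \frac{1}{9}\right) = - \frac{1}{18}$)
$A{\left(j \right)} = 7$ ($A{\left(j \right)} = 0 j + 7 = 0 + 7 = 7$)
$\left(9415 - 10220\right) + A{\left(a{\left(t{\left(1 \right)} \right)} \right)} = \left(9415 - 10220\right) + 7 = -805 + 7 = -798$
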